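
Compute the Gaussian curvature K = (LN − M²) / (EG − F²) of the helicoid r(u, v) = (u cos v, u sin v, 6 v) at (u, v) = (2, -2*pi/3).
K = -9/400

Coefficients of the first fundamental form: E = 1, F = 0, G = u^2 + 36.
Coefficients of the second fundamental form: L = 0, M = -6/sqrt(u^2 + 36), N = 0.
Assemble K = (LN − M²)/(EG − F²) = -36/(u^2 + 36)^2. At (u, v) = (2, -2*pi/3): K = -9/400.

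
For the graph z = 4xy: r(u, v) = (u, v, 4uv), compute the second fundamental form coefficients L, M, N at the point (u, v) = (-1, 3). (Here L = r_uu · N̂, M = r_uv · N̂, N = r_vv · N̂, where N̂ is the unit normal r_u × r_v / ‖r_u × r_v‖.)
L = 0;  M = 4*sqrt(161)/161;  N = 0

Compute the unit normal N̂(u, v) = (-4*v/sqrt(16*u^2 + 16*v^2 + 1), -4*u/sqrt(16*u^2 + 16*v^2 + 1), 1/sqrt(16*u^2 + 16*v^2 + 1)), and the second partials r_uu, r_uv, r_vv. Take dot products:
  L(u, v) = r_uu · N̂ = 0,
  M(u, v) = r_uv · N̂ = 4/sqrt(16*u^2 + 16*v^2 + 1),
  N(u, v) = r_vv · N̂ = 0.
Evaluating at (u, v) = (-1, 3):
  L = 0, M = 4*sqrt(161)/161, N = 0.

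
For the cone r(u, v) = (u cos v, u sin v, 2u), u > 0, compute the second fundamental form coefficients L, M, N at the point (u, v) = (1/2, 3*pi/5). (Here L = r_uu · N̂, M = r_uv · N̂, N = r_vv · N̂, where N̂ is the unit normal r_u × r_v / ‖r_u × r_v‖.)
L = 0;  M = 0;  N = sqrt(5)/5

Compute the unit normal N̂(u, v) = (-2*sqrt(5)*u*cos(v)/(5*Abs(u)), -2*sqrt(5)*u*sin(v)/(5*Abs(u)), sqrt(5)*u/(5*Abs(u))), and the second partials r_uu, r_uv, r_vv. Take dot products:
  L(u, v) = r_uu · N̂ = 0,
  M(u, v) = r_uv · N̂ = 0,
  N(u, v) = r_vv · N̂ = 2*sqrt(5)*u^2/(5*Abs(u)).
Evaluating at (u, v) = (1/2, 3*pi/5):
  L = 0, M = 0, N = sqrt(5)/5.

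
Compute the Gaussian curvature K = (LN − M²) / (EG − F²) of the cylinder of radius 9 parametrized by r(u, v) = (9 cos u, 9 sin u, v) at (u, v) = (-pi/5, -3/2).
K = 0

Coefficients of the first fundamental form: E = 81, F = 0, G = 1.
Coefficients of the second fundamental form: L = -9, M = 0, N = 0.
Assemble K = (LN − M²)/(EG − F²) = 0. At (u, v) = (-pi/5, -3/2): K = 0.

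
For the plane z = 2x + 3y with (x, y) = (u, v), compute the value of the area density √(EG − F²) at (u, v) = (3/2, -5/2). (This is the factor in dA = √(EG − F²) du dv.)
√(EG − F²)|_{(3/2, -5/2)} = sqrt(14)

E = 5, F = 6, G = 10, so EG − F² = 14. Taking the positive square root: √(EG − F²) = sqrt(14). At (u, v) = (3/2, -5/2): sqrt(14).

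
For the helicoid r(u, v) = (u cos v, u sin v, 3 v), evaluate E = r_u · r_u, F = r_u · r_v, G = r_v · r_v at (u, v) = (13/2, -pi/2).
E = 1;  F = 0;  G = 205/4

Partials: r_u = (cos(v), sin(v), 0), r_v = (-u*sin(v), u*cos(v), 3). As functions of (u, v):
  E = r_u · r_u = 1,
  F = r_u · r_v = 0,
  G = r_v · r_v = u^2 + 9.
Evaluating at (u, v) = (13/2, -pi/2): E = 1, F = 0, G = 205/4.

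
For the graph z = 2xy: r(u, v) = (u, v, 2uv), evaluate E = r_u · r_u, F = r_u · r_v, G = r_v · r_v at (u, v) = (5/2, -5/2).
E = 26;  F = -25;  G = 26

Partials: r_u = (1, 0, 2*v), r_v = (0, 1, 2*u). As functions of (u, v):
  E = r_u · r_u = 4*v^2 + 1,
  F = r_u · r_v = 4*u*v,
  G = r_v · r_v = 4*u^2 + 1.
Evaluating at (u, v) = (5/2, -5/2): E = 26, F = -25, G = 26.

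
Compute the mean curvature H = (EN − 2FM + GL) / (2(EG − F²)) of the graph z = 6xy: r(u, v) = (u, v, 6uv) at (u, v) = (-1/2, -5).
H = -27*sqrt(910)/41405

With E = 36*v^2 + 1, F = 36*u*v, G = 36*u^2 + 1, L = 0, M = 6/sqrt(36*u^2 + 36*v^2 + 1), N = 0, assemble
  H = (EN − 2FM + GL) / (2(EG − F²)) = -216*u*v/(36*u^2 + 36*v^2 + 1)^(3/2).
At (u, v) = (-1/2, -5): H = -27*sqrt(910)/41405.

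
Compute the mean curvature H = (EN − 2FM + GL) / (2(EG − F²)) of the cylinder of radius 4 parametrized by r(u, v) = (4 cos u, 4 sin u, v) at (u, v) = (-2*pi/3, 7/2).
H = -1/8

With E = 16, F = 0, G = 1, L = -4, M = 0, N = 0, assemble
  H = (EN − 2FM + GL) / (2(EG − F²)) = -1/8.
At (u, v) = (-2*pi/3, 7/2): H = -1/8.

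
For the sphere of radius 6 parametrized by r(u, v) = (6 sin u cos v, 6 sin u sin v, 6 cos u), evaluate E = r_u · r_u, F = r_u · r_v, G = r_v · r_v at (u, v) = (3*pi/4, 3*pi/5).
E = 36;  F = 0;  G = 18

Partials: r_u = (6*cos(u)*cos(v), 6*sin(v)*cos(u), -6*sin(u)), r_v = (-6*sin(u)*sin(v), 6*sin(u)*cos(v), 0). As functions of (u, v):
  E = r_u · r_u = 36,
  F = r_u · r_v = 0,
  G = r_v · r_v = 36*sin(u)^2.
Evaluating at (u, v) = (3*pi/4, 3*pi/5): E = 36, F = 0, G = 18.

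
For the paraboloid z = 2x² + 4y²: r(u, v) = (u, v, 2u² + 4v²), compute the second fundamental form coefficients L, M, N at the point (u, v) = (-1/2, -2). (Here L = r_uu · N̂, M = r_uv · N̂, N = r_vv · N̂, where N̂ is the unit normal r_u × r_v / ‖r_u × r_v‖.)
L = 4*sqrt(29)/87;  M = 0;  N = 8*sqrt(29)/87

Compute the unit normal N̂(u, v) = (-4*u/sqrt(16*u^2 + 64*v^2 + 1), -8*v/sqrt(16*u^2 + 64*v^2 + 1), 1/sqrt(16*u^2 + 64*v^2 + 1)), and the second partials r_uu, r_uv, r_vv. Take dot products:
  L(u, v) = r_uu · N̂ = 4/sqrt(16*u^2 + 64*v^2 + 1),
  M(u, v) = r_uv · N̂ = 0,
  N(u, v) = r_vv · N̂ = 8/sqrt(16*u^2 + 64*v^2 + 1).
Evaluating at (u, v) = (-1/2, -2):
  L = 4*sqrt(29)/87, M = 0, N = 8*sqrt(29)/87.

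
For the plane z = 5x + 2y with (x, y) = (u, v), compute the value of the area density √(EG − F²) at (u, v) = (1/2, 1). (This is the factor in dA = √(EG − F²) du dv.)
√(EG − F²)|_{(1/2, 1)} = sqrt(30)

E = 26, F = 10, G = 5, so EG − F² = 30. Taking the positive square root: √(EG − F²) = sqrt(30). At (u, v) = (1/2, 1): sqrt(30).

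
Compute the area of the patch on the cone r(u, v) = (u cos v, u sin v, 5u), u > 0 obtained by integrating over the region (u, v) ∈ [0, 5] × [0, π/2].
Area = 25*sqrt(26)*pi/4

Area = ∫∫ √(EG − F²) du dv with √(EG − F²) = sqrt(26)*Abs(u). Integrating over [0, 5] × [0, π/2] gives 25*sqrt(26)*pi/4.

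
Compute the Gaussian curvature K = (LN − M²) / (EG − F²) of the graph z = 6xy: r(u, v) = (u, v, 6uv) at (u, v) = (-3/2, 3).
K = -9/41209

Coefficients of the first fundamental form: E = 36*v^2 + 1, F = 36*u*v, G = 36*u^2 + 1.
Coefficients of the second fundamental form: L = 0, M = 6/sqrt(36*u^2 + 36*v^2 + 1), N = 0.
Assemble K = (LN − M²)/(EG − F²) = -36/(1296*u^4 + 2592*u^2*v^2 + 72*u^2 + 1296*v^4 + 72*v^2 + 1). At (u, v) = (-3/2, 3): K = -9/41209.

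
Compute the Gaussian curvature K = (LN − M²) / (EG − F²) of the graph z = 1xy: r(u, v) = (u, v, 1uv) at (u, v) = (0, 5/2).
K = -16/841

Coefficients of the first fundamental form: E = v^2 + 1, F = u*v, G = u^2 + 1.
Coefficients of the second fundamental form: L = 0, M = 1/sqrt(u^2 + v^2 + 1), N = 0.
Assemble K = (LN − M²)/(EG − F²) = 1/((u^2*v^2 - (u^2 + 1)*(v^2 + 1))*(u^2 + v^2 + 1)). At (u, v) = (0, 5/2): K = -16/841.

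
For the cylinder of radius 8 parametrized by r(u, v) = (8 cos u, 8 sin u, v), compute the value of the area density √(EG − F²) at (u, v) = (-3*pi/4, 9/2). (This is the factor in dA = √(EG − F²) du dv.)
√(EG − F²)|_{(-3*pi/4, 9/2)} = 8

E = 64, F = 0, G = 1, so EG − F² = 64. Taking the positive square root: √(EG − F²) = 8. At (u, v) = (-3*pi/4, 9/2): 8.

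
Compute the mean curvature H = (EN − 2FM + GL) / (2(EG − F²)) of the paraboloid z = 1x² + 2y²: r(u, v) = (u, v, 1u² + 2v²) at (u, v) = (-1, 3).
H = 155*sqrt(149)/22201

With E = 4*u^2 + 1, F = 8*u*v, G = 16*v^2 + 1, L = 2/sqrt(4*u^2 + 16*v^2 + 1), M = 0, N = 4/sqrt(4*u^2 + 16*v^2 + 1), assemble
  H = (EN − 2FM + GL) / (2(EG − F²)) = (8*u^2 + 16*v^2 + 3)/(4*u^2 + 16*v^2 + 1)^(3/2).
At (u, v) = (-1, 3): H = 155*sqrt(149)/22201.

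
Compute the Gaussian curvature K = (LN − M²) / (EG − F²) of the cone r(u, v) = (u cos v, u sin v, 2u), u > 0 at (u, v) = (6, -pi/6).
K = 0

Coefficients of the first fundamental form: E = 5, F = 0, G = u^2.
Coefficients of the second fundamental form: L = 0, M = 0, N = 2*sqrt(5)*u^2/(5*Abs(u)).
Assemble K = (LN − M²)/(EG − F²) = 0. At (u, v) = (6, -pi/6): K = 0.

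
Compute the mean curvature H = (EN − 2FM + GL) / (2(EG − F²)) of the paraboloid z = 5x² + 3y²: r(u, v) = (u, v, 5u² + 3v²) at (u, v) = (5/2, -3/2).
H = 2288*sqrt(707)/499849

With E = 100*u^2 + 1, F = 60*u*v, G = 36*v^2 + 1, L = 10/sqrt(100*u^2 + 36*v^2 + 1), M = 0, N = 6/sqrt(100*u^2 + 36*v^2 + 1), assemble
  H = (EN − 2FM + GL) / (2(EG − F²)) = 4*(75*u^2 + 45*v^2 + 2)/(100*u^2 + 36*v^2 + 1)^(3/2).
At (u, v) = (5/2, -3/2): H = 2288*sqrt(707)/499849.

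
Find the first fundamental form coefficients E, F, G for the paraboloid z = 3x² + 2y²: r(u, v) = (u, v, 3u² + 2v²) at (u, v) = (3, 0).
E = 325;  F = 0;  G = 1

Partials: r_u = (1, 0, 6*u), r_v = (0, 1, 4*v). As functions of (u, v):
  E = r_u · r_u = 36*u^2 + 1,
  F = r_u · r_v = 24*u*v,
  G = r_v · r_v = 16*v^2 + 1.
Evaluating at (u, v) = (3, 0): E = 325, F = 0, G = 1.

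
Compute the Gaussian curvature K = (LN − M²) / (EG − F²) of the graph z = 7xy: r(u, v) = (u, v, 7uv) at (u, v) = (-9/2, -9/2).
K = -196/15768841

Coefficients of the first fundamental form: E = 49*v^2 + 1, F = 49*u*v, G = 49*u^2 + 1.
Coefficients of the second fundamental form: L = 0, M = 7/sqrt(49*u^2 + 49*v^2 + 1), N = 0.
Assemble K = (LN − M²)/(EG − F²) = -49/(2401*u^4 + 4802*u^2*v^2 + 98*u^2 + 2401*v^4 + 98*v^2 + 1). At (u, v) = (-9/2, -9/2): K = -196/15768841.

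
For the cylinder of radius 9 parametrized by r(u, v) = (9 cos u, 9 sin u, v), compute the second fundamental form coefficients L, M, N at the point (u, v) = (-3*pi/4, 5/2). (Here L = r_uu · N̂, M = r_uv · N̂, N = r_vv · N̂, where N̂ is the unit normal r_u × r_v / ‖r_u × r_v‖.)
L = -9;  M = 0;  N = 0

Compute the unit normal N̂(u, v) = (cos(u), sin(u), 0), and the second partials r_uu, r_uv, r_vv. Take dot products:
  L(u, v) = r_uu · N̂ = -9,
  M(u, v) = r_uv · N̂ = 0,
  N(u, v) = r_vv · N̂ = 0.
Evaluating at (u, v) = (-3*pi/4, 5/2):
  L = -9, M = 0, N = 0.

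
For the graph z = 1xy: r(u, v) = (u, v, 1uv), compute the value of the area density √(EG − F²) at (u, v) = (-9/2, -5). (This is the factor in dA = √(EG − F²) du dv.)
√(EG − F²)|_{(-9/2, -5)} = sqrt(185)/2

E = v^2 + 1, F = u*v, G = u^2 + 1, so EG − F² = u^2 + v^2 + 1. Taking the positive square root: √(EG − F²) = sqrt(u^2 + v^2 + 1). At (u, v) = (-9/2, -5): sqrt(185)/2.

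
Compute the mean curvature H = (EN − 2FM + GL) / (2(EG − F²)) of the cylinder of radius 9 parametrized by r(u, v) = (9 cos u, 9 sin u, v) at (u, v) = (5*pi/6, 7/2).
H = -1/18

With E = 81, F = 0, G = 1, L = -9, M = 0, N = 0, assemble
  H = (EN − 2FM + GL) / (2(EG − F²)) = -1/18.
At (u, v) = (5*pi/6, 7/2): H = -1/18.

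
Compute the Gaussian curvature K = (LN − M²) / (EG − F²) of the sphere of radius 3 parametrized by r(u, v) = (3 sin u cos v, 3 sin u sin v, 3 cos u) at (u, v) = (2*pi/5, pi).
K = 1/9

Coefficients of the first fundamental form: E = 9, F = 0, G = 9*sin(u)^2.
Coefficients of the second fundamental form: L = -3*sin(u)/Abs(sin(u)), M = 0, N = -3*sin(u)^3/Abs(sin(u)).
Assemble K = (LN − M²)/(EG − F²) = 1/9. At (u, v) = (2*pi/5, pi): K = 1/9.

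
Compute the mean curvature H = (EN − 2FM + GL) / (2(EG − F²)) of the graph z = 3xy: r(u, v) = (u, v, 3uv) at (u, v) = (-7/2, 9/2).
H = 1701*sqrt(1174)/689138

With E = 9*v^2 + 1, F = 9*u*v, G = 9*u^2 + 1, L = 0, M = 3/sqrt(9*u^2 + 9*v^2 + 1), N = 0, assemble
  H = (EN − 2FM + GL) / (2(EG − F²)) = -27*u*v/(9*u^2 + 9*v^2 + 1)^(3/2).
At (u, v) = (-7/2, 9/2): H = 1701*sqrt(1174)/689138.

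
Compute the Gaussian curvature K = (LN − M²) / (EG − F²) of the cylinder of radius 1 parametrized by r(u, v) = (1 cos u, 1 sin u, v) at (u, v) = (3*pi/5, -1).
K = 0

Coefficients of the first fundamental form: E = 1, F = 0, G = 1.
Coefficients of the second fundamental form: L = -1, M = 0, N = 0.
Assemble K = (LN − M²)/(EG − F²) = 0. At (u, v) = (3*pi/5, -1): K = 0.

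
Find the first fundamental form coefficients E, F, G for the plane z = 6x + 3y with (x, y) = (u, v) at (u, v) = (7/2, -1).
E = 37;  F = 18;  G = 10

Partials: r_u = (1, 0, 6), r_v = (0, 1, 3). As functions of (u, v):
  E = r_u · r_u = 37,
  F = r_u · r_v = 18,
  G = r_v · r_v = 10.
Evaluating at (u, v) = (7/2, -1): E = 37, F = 18, G = 10.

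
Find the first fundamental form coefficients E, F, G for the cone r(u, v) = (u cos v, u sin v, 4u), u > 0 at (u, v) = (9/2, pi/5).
E = 17;  F = 0;  G = 81/4

Partials: r_u = (cos(v), sin(v), 4), r_v = (-u*sin(v), u*cos(v), 0). As functions of (u, v):
  E = r_u · r_u = 17,
  F = r_u · r_v = 0,
  G = r_v · r_v = u^2.
Evaluating at (u, v) = (9/2, pi/5): E = 17, F = 0, G = 81/4.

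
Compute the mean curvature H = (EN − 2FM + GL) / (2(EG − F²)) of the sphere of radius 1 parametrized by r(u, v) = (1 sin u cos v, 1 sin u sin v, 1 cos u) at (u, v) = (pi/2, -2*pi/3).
H = -1

With E = 1, F = 0, G = sin(u)^2, L = -sin(u)/Abs(sin(u)), M = 0, N = -sin(u)^3/Abs(sin(u)), assemble
  H = (EN − 2FM + GL) / (2(EG − F²)) = -sin(u)/Abs(sin(u)).
At (u, v) = (pi/2, -2*pi/3): H = -1.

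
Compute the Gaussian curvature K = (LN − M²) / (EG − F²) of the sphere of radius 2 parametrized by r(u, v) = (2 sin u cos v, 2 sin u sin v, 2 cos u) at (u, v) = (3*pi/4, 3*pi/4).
K = 1/4

Coefficients of the first fundamental form: E = 4, F = 0, G = 4*sin(u)^2.
Coefficients of the second fundamental form: L = -2*sin(u)/Abs(sin(u)), M = 0, N = -2*sin(u)^3/Abs(sin(u)).
Assemble K = (LN − M²)/(EG − F²) = 1/4. At (u, v) = (3*pi/4, 3*pi/4): K = 1/4.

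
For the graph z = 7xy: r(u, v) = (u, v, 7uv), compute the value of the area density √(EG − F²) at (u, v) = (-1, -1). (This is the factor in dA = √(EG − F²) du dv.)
√(EG − F²)|_{(-1, -1)} = 3*sqrt(11)

E = 49*v^2 + 1, F = 49*u*v, G = 49*u^2 + 1, so EG − F² = 49*u^2 + 49*v^2 + 1. Taking the positive square root: √(EG − F²) = sqrt(49*u^2 + 49*v^2 + 1). At (u, v) = (-1, -1): 3*sqrt(11).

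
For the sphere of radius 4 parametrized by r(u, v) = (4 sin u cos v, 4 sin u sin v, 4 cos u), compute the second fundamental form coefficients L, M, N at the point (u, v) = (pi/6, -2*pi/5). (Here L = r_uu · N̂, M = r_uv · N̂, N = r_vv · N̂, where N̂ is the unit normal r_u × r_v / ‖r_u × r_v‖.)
L = -4;  M = 0;  N = -1

Compute the unit normal N̂(u, v) = (sin(u)^2*cos(v)/Abs(sin(u)), sin(u)^2*sin(v)/Abs(sin(u)), sin(2*u)/(2*Abs(sin(u)))), and the second partials r_uu, r_uv, r_vv. Take dot products:
  L(u, v) = r_uu · N̂ = -4*sin(u)/Abs(sin(u)),
  M(u, v) = r_uv · N̂ = 0,
  N(u, v) = r_vv · N̂ = -4*sin(u)^3/Abs(sin(u)).
Evaluating at (u, v) = (pi/6, -2*pi/5):
  L = -4, M = 0, N = -1.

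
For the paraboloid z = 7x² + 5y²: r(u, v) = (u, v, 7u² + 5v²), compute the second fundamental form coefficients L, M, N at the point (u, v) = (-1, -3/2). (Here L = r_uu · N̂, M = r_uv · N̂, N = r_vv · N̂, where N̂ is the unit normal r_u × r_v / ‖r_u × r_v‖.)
L = 7*sqrt(422)/211;  M = 0;  N = 5*sqrt(422)/211

Compute the unit normal N̂(u, v) = (-14*u/sqrt(196*u^2 + 100*v^2 + 1), -10*v/sqrt(196*u^2 + 100*v^2 + 1), 1/sqrt(196*u^2 + 100*v^2 + 1)), and the second partials r_uu, r_uv, r_vv. Take dot products:
  L(u, v) = r_uu · N̂ = 14/sqrt(196*u^2 + 100*v^2 + 1),
  M(u, v) = r_uv · N̂ = 0,
  N(u, v) = r_vv · N̂ = 10/sqrt(196*u^2 + 100*v^2 + 1).
Evaluating at (u, v) = (-1, -3/2):
  L = 7*sqrt(422)/211, M = 0, N = 5*sqrt(422)/211.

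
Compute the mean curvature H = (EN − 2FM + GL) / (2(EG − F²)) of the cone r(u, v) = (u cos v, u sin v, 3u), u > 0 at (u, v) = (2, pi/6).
H = 3*sqrt(10)/40

With E = 10, F = 0, G = u^2, L = 0, M = 0, N = 3*sqrt(10)*u^2/(10*Abs(u)), assemble
  H = (EN − 2FM + GL) / (2(EG − F²)) = 3*sqrt(10)/(20*Abs(u)).
At (u, v) = (2, pi/6): H = 3*sqrt(10)/40.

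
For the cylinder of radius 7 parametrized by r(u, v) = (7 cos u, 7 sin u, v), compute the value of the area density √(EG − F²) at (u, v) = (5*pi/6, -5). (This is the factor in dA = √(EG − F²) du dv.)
√(EG − F²)|_{(5*pi/6, -5)} = 7

E = 49, F = 0, G = 1, so EG − F² = 49. Taking the positive square root: √(EG − F²) = 7. At (u, v) = (5*pi/6, -5): 7.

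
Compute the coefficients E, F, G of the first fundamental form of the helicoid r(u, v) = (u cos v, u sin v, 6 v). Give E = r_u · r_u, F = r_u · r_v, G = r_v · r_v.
E = 1;  F = 0;  G = u^2 + 36

Compute partials: r_u = (cos(v), sin(v), 0), r_v = (-u*sin(v), u*cos(v), 6). Then
  E = r_u · r_u = 1,
  F = r_u · r_v = 0,
  G = r_v · r_v = u^2 + 36.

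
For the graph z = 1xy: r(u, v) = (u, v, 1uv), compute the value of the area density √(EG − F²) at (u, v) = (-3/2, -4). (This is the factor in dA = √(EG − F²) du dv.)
√(EG − F²)|_{(-3/2, -4)} = sqrt(77)/2

E = v^2 + 1, F = u*v, G = u^2 + 1, so EG − F² = u^2 + v^2 + 1. Taking the positive square root: √(EG − F²) = sqrt(u^2 + v^2 + 1). At (u, v) = (-3/2, -4): sqrt(77)/2.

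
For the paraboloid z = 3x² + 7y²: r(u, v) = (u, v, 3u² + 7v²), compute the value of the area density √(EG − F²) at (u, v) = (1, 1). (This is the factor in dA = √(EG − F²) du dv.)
√(EG − F²)|_{(1, 1)} = sqrt(233)

E = 36*u^2 + 1, F = 84*u*v, G = 196*v^2 + 1, so EG − F² = 36*u^2 + 196*v^2 + 1. Taking the positive square root: √(EG − F²) = sqrt(36*u^2 + 196*v^2 + 1). At (u, v) = (1, 1): sqrt(233).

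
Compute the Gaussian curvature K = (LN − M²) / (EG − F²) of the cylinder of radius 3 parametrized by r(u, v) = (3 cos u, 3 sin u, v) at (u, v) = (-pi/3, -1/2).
K = 0

Coefficients of the first fundamental form: E = 9, F = 0, G = 1.
Coefficients of the second fundamental form: L = -3, M = 0, N = 0.
Assemble K = (LN − M²)/(EG − F²) = 0. At (u, v) = (-pi/3, -1/2): K = 0.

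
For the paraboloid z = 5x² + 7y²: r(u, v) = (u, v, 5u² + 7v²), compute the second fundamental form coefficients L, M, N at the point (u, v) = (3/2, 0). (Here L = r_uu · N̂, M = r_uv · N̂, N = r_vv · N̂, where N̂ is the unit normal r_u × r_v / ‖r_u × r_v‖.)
L = 5*sqrt(226)/113;  M = 0;  N = 7*sqrt(226)/113

Compute the unit normal N̂(u, v) = (-10*u/sqrt(100*u^2 + 196*v^2 + 1), -14*v/sqrt(100*u^2 + 196*v^2 + 1), 1/sqrt(100*u^2 + 196*v^2 + 1)), and the second partials r_uu, r_uv, r_vv. Take dot products:
  L(u, v) = r_uu · N̂ = 10/sqrt(100*u^2 + 196*v^2 + 1),
  M(u, v) = r_uv · N̂ = 0,
  N(u, v) = r_vv · N̂ = 14/sqrt(100*u^2 + 196*v^2 + 1).
Evaluating at (u, v) = (3/2, 0):
  L = 5*sqrt(226)/113, M = 0, N = 7*sqrt(226)/113.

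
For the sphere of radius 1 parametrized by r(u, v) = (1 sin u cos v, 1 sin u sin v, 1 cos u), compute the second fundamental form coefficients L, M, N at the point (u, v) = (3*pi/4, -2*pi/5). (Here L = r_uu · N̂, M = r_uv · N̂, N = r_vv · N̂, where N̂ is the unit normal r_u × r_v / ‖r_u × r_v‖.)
L = -1;  M = 0;  N = -1/2

Compute the unit normal N̂(u, v) = (sin(u)^2*cos(v)/Abs(sin(u)), sin(u)^2*sin(v)/Abs(sin(u)), sin(2*u)/(2*Abs(sin(u)))), and the second partials r_uu, r_uv, r_vv. Take dot products:
  L(u, v) = r_uu · N̂ = -sin(u)/Abs(sin(u)),
  M(u, v) = r_uv · N̂ = 0,
  N(u, v) = r_vv · N̂ = -sin(u)^3/Abs(sin(u)).
Evaluating at (u, v) = (3*pi/4, -2*pi/5):
  L = -1, M = 0, N = -1/2.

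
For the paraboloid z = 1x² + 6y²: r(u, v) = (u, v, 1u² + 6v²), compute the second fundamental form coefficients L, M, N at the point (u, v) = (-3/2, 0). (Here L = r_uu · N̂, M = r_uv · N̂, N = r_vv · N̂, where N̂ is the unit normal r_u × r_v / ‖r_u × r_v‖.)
L = sqrt(10)/5;  M = 0;  N = 6*sqrt(10)/5

Compute the unit normal N̂(u, v) = (-2*u/sqrt(4*u^2 + 144*v^2 + 1), -12*v/sqrt(4*u^2 + 144*v^2 + 1), 1/sqrt(4*u^2 + 144*v^2 + 1)), and the second partials r_uu, r_uv, r_vv. Take dot products:
  L(u, v) = r_uu · N̂ = 2/sqrt(4*u^2 + 144*v^2 + 1),
  M(u, v) = r_uv · N̂ = 0,
  N(u, v) = r_vv · N̂ = 12/sqrt(4*u^2 + 144*v^2 + 1).
Evaluating at (u, v) = (-3/2, 0):
  L = sqrt(10)/5, M = 0, N = 6*sqrt(10)/5.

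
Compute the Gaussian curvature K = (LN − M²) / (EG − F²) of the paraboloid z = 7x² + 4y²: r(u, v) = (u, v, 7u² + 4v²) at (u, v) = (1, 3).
K = 112/597529

Coefficients of the first fundamental form: E = 196*u^2 + 1, F = 112*u*v, G = 64*v^2 + 1.
Coefficients of the second fundamental form: L = 14/sqrt(196*u^2 + 64*v^2 + 1), M = 0, N = 8/sqrt(196*u^2 + 64*v^2 + 1).
Assemble K = (LN − M²)/(EG − F²) = 112/(38416*u^4 + 25088*u^2*v^2 + 392*u^2 + 4096*v^4 + 128*v^2 + 1). At (u, v) = (1, 3): K = 112/597529.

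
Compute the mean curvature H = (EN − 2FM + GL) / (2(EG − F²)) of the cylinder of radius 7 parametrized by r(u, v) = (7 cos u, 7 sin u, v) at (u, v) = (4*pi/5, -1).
H = -1/14

With E = 49, F = 0, G = 1, L = -7, M = 0, N = 0, assemble
  H = (EN − 2FM + GL) / (2(EG − F²)) = -1/14.
At (u, v) = (4*pi/5, -1): H = -1/14.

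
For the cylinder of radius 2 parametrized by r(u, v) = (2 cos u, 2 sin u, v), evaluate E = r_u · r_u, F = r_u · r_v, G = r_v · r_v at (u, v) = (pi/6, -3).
E = 4;  F = 0;  G = 1

Partials: r_u = (-2*sin(u), 2*cos(u), 0), r_v = (0, 0, 1). As functions of (u, v):
  E = r_u · r_u = 4,
  F = r_u · r_v = 0,
  G = r_v · r_v = 1.
Evaluating at (u, v) = (pi/6, -3): E = 4, F = 0, G = 1.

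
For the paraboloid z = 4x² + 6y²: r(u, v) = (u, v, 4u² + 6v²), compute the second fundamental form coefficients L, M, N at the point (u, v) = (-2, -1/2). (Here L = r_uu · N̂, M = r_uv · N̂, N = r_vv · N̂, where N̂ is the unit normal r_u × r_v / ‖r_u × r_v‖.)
L = 8*sqrt(293)/293;  M = 0;  N = 12*sqrt(293)/293

Compute the unit normal N̂(u, v) = (-8*u/sqrt(64*u^2 + 144*v^2 + 1), -12*v/sqrt(64*u^2 + 144*v^2 + 1), 1/sqrt(64*u^2 + 144*v^2 + 1)), and the second partials r_uu, r_uv, r_vv. Take dot products:
  L(u, v) = r_uu · N̂ = 8/sqrt(64*u^2 + 144*v^2 + 1),
  M(u, v) = r_uv · N̂ = 0,
  N(u, v) = r_vv · N̂ = 12/sqrt(64*u^2 + 144*v^2 + 1).
Evaluating at (u, v) = (-2, -1/2):
  L = 8*sqrt(293)/293, M = 0, N = 12*sqrt(293)/293.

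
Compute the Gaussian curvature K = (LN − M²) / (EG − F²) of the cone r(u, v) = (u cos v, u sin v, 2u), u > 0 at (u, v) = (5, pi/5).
K = 0

Coefficients of the first fundamental form: E = 5, F = 0, G = u^2.
Coefficients of the second fundamental form: L = 0, M = 0, N = 2*sqrt(5)*u^2/(5*Abs(u)).
Assemble K = (LN − M²)/(EG − F²) = 0. At (u, v) = (5, pi/5): K = 0.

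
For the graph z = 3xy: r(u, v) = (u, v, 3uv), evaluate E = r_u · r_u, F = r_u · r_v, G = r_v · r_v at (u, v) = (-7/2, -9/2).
E = 733/4;  F = 567/4;  G = 445/4

Partials: r_u = (1, 0, 3*v), r_v = (0, 1, 3*u). As functions of (u, v):
  E = r_u · r_u = 9*v^2 + 1,
  F = r_u · r_v = 9*u*v,
  G = r_v · r_v = 9*u^2 + 1.
Evaluating at (u, v) = (-7/2, -9/2): E = 733/4, F = 567/4, G = 445/4.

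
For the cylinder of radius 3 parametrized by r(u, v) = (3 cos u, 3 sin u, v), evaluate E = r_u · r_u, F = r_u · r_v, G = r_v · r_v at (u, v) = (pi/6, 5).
E = 9;  F = 0;  G = 1

Partials: r_u = (-3*sin(u), 3*cos(u), 0), r_v = (0, 0, 1). As functions of (u, v):
  E = r_u · r_u = 9,
  F = r_u · r_v = 0,
  G = r_v · r_v = 1.
Evaluating at (u, v) = (pi/6, 5): E = 9, F = 0, G = 1.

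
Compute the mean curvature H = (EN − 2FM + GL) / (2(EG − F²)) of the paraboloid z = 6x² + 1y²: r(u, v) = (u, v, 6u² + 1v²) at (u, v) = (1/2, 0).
H = 43*sqrt(37)/1369

With E = 144*u^2 + 1, F = 24*u*v, G = 4*v^2 + 1, L = 12/sqrt(144*u^2 + 4*v^2 + 1), M = 0, N = 2/sqrt(144*u^2 + 4*v^2 + 1), assemble
  H = (EN − 2FM + GL) / (2(EG − F²)) = (144*u^2 + 24*v^2 + 7)/(144*u^2 + 4*v^2 + 1)^(3/2).
At (u, v) = (1/2, 0): H = 43*sqrt(37)/1369.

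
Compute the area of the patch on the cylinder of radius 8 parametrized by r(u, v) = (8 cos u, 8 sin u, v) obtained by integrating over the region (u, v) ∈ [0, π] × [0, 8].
Area = 64*pi

Area = ∫∫ √(EG − F²) du dv with √(EG − F²) = 8. Integrating over [0, π] × [0, 8] gives 64*pi.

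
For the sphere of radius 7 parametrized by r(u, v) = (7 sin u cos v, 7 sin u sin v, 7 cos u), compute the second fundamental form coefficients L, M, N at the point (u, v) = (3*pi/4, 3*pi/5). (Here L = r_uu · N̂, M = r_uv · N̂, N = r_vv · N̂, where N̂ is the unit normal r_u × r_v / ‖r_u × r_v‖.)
L = -7;  M = 0;  N = -7/2

Compute the unit normal N̂(u, v) = (sin(u)^2*cos(v)/Abs(sin(u)), sin(u)^2*sin(v)/Abs(sin(u)), sin(2*u)/(2*Abs(sin(u)))), and the second partials r_uu, r_uv, r_vv. Take dot products:
  L(u, v) = r_uu · N̂ = -7*sin(u)/Abs(sin(u)),
  M(u, v) = r_uv · N̂ = 0,
  N(u, v) = r_vv · N̂ = -7*sin(u)^3/Abs(sin(u)).
Evaluating at (u, v) = (3*pi/4, 3*pi/5):
  L = -7, M = 0, N = -7/2.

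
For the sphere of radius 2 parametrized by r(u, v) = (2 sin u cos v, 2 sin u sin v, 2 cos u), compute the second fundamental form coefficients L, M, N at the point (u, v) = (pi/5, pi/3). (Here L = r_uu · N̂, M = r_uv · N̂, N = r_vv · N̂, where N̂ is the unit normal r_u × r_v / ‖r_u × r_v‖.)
L = -2;  M = 0;  N = -5/4 + sqrt(5)/4

Compute the unit normal N̂(u, v) = (sin(u)^2*cos(v)/Abs(sin(u)), sin(u)^2*sin(v)/Abs(sin(u)), sin(2*u)/(2*Abs(sin(u)))), and the second partials r_uu, r_uv, r_vv. Take dot products:
  L(u, v) = r_uu · N̂ = -2*sin(u)/Abs(sin(u)),
  M(u, v) = r_uv · N̂ = 0,
  N(u, v) = r_vv · N̂ = -2*sin(u)^3/Abs(sin(u)).
Evaluating at (u, v) = (pi/5, pi/3):
  L = -2, M = 0, N = -5/4 + sqrt(5)/4.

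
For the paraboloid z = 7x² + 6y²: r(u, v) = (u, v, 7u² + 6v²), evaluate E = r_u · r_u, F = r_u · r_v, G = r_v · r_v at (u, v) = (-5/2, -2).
E = 1226;  F = 840;  G = 577

Partials: r_u = (1, 0, 14*u), r_v = (0, 1, 12*v). As functions of (u, v):
  E = r_u · r_u = 196*u^2 + 1,
  F = r_u · r_v = 168*u*v,
  G = r_v · r_v = 144*v^2 + 1.
Evaluating at (u, v) = (-5/2, -2): E = 1226, F = 840, G = 577.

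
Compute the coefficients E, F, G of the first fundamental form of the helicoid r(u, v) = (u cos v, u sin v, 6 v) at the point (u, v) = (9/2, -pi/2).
E = 1;  F = 0;  G = 225/4

Partials: r_u = (cos(v), sin(v), 0), r_v = (-u*sin(v), u*cos(v), 6). As functions of (u, v):
  E = r_u · r_u = 1,
  F = r_u · r_v = 0,
  G = r_v · r_v = u^2 + 36.
Evaluating at (u, v) = (9/2, -pi/2): E = 1, F = 0, G = 225/4.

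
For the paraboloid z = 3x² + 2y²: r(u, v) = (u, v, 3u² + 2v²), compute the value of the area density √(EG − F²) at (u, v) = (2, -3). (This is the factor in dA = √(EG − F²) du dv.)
√(EG − F²)|_{(2, -3)} = 17

E = 36*u^2 + 1, F = 24*u*v, G = 16*v^2 + 1, so EG − F² = 36*u^2 + 16*v^2 + 1. Taking the positive square root: √(EG − F²) = sqrt(36*u^2 + 16*v^2 + 1). At (u, v) = (2, -3): 17.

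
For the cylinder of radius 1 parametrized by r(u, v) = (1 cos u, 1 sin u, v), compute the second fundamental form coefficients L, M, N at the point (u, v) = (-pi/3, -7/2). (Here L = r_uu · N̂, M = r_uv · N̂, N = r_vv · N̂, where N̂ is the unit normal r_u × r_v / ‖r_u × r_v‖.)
L = -1;  M = 0;  N = 0

Compute the unit normal N̂(u, v) = (cos(u), sin(u), 0), and the second partials r_uu, r_uv, r_vv. Take dot products:
  L(u, v) = r_uu · N̂ = -1,
  M(u, v) = r_uv · N̂ = 0,
  N(u, v) = r_vv · N̂ = 0.
Evaluating at (u, v) = (-pi/3, -7/2):
  L = -1, M = 0, N = 0.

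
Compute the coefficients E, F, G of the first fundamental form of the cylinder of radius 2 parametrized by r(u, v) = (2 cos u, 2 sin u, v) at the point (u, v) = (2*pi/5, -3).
E = 4;  F = 0;  G = 1

Partials: r_u = (-2*sin(u), 2*cos(u), 0), r_v = (0, 0, 1). As functions of (u, v):
  E = r_u · r_u = 4,
  F = r_u · r_v = 0,
  G = r_v · r_v = 1.
Evaluating at (u, v) = (2*pi/5, -3): E = 4, F = 0, G = 1.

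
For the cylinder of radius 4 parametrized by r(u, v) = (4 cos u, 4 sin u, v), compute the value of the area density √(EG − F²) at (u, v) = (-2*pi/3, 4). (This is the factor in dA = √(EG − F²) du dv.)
√(EG − F²)|_{(-2*pi/3, 4)} = 4

E = 16, F = 0, G = 1, so EG − F² = 16. Taking the positive square root: √(EG − F²) = 4. At (u, v) = (-2*pi/3, 4): 4.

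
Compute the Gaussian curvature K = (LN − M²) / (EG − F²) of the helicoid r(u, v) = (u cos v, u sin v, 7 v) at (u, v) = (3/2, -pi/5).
K = -784/42025

Coefficients of the first fundamental form: E = 1, F = 0, G = u^2 + 49.
Coefficients of the second fundamental form: L = 0, M = -7/sqrt(u^2 + 49), N = 0.
Assemble K = (LN − M²)/(EG − F²) = -49/(u^2 + 49)^2. At (u, v) = (3/2, -pi/5): K = -784/42025.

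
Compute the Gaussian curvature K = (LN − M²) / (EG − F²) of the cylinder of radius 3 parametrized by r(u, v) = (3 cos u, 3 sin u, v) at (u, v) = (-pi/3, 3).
K = 0

Coefficients of the first fundamental form: E = 9, F = 0, G = 1.
Coefficients of the second fundamental form: L = -3, M = 0, N = 0.
Assemble K = (LN − M²)/(EG − F²) = 0. At (u, v) = (-pi/3, 3): K = 0.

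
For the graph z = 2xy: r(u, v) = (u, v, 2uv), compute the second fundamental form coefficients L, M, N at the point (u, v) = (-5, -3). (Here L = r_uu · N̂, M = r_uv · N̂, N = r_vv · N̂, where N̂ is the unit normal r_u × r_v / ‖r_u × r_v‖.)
L = 0;  M = 2*sqrt(137)/137;  N = 0

Compute the unit normal N̂(u, v) = (-2*v/sqrt(4*u^2 + 4*v^2 + 1), -2*u/sqrt(4*u^2 + 4*v^2 + 1), 1/sqrt(4*u^2 + 4*v^2 + 1)), and the second partials r_uu, r_uv, r_vv. Take dot products:
  L(u, v) = r_uu · N̂ = 0,
  M(u, v) = r_uv · N̂ = 2/sqrt(4*u^2 + 4*v^2 + 1),
  N(u, v) = r_vv · N̂ = 0.
Evaluating at (u, v) = (-5, -3):
  L = 0, M = 2*sqrt(137)/137, N = 0.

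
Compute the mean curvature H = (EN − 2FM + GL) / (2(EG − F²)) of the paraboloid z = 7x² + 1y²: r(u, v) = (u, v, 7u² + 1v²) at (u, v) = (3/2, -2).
H = 561*sqrt(458)/209764

With E = 196*u^2 + 1, F = 28*u*v, G = 4*v^2 + 1, L = 14/sqrt(196*u^2 + 4*v^2 + 1), M = 0, N = 2/sqrt(196*u^2 + 4*v^2 + 1), assemble
  H = (EN − 2FM + GL) / (2(EG − F²)) = 4*(49*u^2 + 7*v^2 + 2)/(196*u^2 + 4*v^2 + 1)^(3/2).
At (u, v) = (3/2, -2): H = 561*sqrt(458)/209764.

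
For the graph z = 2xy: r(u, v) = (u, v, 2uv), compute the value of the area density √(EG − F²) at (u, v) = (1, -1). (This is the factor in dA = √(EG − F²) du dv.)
√(EG − F²)|_{(1, -1)} = 3

E = 4*v^2 + 1, F = 4*u*v, G = 4*u^2 + 1, so EG − F² = 4*u^2 + 4*v^2 + 1. Taking the positive square root: √(EG − F²) = sqrt(4*u^2 + 4*v^2 + 1). At (u, v) = (1, -1): 3.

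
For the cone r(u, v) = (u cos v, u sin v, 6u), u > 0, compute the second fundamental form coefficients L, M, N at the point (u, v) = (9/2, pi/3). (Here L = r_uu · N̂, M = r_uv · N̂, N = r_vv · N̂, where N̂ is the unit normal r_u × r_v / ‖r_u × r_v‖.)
L = 0;  M = 0;  N = 27*sqrt(37)/37

Compute the unit normal N̂(u, v) = (-6*sqrt(37)*u*cos(v)/(37*Abs(u)), -6*sqrt(37)*u*sin(v)/(37*Abs(u)), sqrt(37)*u/(37*Abs(u))), and the second partials r_uu, r_uv, r_vv. Take dot products:
  L(u, v) = r_uu · N̂ = 0,
  M(u, v) = r_uv · N̂ = 0,
  N(u, v) = r_vv · N̂ = 6*sqrt(37)*u^2/(37*Abs(u)).
Evaluating at (u, v) = (9/2, pi/3):
  L = 0, M = 0, N = 27*sqrt(37)/37.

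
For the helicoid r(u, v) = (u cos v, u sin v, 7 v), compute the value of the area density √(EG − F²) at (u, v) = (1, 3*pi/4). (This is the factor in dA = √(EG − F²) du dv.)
√(EG − F²)|_{(1, 3*pi/4)} = 5*sqrt(2)

E = 1, F = 0, G = u^2 + 49, so EG − F² = u^2 + 49. Taking the positive square root: √(EG − F²) = sqrt(u^2 + 49). At (u, v) = (1, 3*pi/4): 5*sqrt(2).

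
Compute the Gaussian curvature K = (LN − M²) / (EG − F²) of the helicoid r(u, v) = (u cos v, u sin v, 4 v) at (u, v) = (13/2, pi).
K = -256/54289

Coefficients of the first fundamental form: E = 1, F = 0, G = u^2 + 16.
Coefficients of the second fundamental form: L = 0, M = -4/sqrt(u^2 + 16), N = 0.
Assemble K = (LN − M²)/(EG − F²) = -16/(u^2 + 16)^2. At (u, v) = (13/2, pi): K = -256/54289.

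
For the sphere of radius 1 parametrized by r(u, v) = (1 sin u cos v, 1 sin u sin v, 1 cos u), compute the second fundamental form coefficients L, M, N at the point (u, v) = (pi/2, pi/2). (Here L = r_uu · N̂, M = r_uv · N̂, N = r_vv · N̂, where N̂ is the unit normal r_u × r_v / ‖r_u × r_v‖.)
L = -1;  M = 0;  N = -1

Compute the unit normal N̂(u, v) = (sin(u)^2*cos(v)/Abs(sin(u)), sin(u)^2*sin(v)/Abs(sin(u)), sin(2*u)/(2*Abs(sin(u)))), and the second partials r_uu, r_uv, r_vv. Take dot products:
  L(u, v) = r_uu · N̂ = -sin(u)/Abs(sin(u)),
  M(u, v) = r_uv · N̂ = 0,
  N(u, v) = r_vv · N̂ = -sin(u)^3/Abs(sin(u)).
Evaluating at (u, v) = (pi/2, pi/2):
  L = -1, M = 0, N = -1.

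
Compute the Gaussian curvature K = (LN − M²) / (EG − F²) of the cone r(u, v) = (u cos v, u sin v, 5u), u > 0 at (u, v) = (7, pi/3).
K = 0

Coefficients of the first fundamental form: E = 26, F = 0, G = u^2.
Coefficients of the second fundamental form: L = 0, M = 0, N = 5*sqrt(26)*u^2/(26*Abs(u)).
Assemble K = (LN − M²)/(EG − F²) = 0. At (u, v) = (7, pi/3): K = 0.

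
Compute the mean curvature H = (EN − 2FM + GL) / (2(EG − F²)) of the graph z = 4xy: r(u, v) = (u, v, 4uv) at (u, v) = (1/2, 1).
H = -32*sqrt(21)/441

With E = 16*v^2 + 1, F = 16*u*v, G = 16*u^2 + 1, L = 0, M = 4/sqrt(16*u^2 + 16*v^2 + 1), N = 0, assemble
  H = (EN − 2FM + GL) / (2(EG − F²)) = -64*u*v/(16*u^2 + 16*v^2 + 1)^(3/2).
At (u, v) = (1/2, 1): H = -32*sqrt(21)/441.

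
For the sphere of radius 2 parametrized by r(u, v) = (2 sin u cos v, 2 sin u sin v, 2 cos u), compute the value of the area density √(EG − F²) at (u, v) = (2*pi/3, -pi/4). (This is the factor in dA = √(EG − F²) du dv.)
√(EG − F²)|_{(2*pi/3, -pi/4)} = 2*sqrt(3)

E = 4, F = 0, G = 4*sin(u)^2, so EG − F² = 16*sin(u)^2. Taking the positive square root: √(EG − F²) = 4*Abs(sin(u)). At (u, v) = (2*pi/3, -pi/4): 2*sqrt(3).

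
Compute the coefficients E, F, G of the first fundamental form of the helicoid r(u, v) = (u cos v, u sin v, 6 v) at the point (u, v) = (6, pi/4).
E = 1;  F = 0;  G = 72

Partials: r_u = (cos(v), sin(v), 0), r_v = (-u*sin(v), u*cos(v), 6). As functions of (u, v):
  E = r_u · r_u = 1,
  F = r_u · r_v = 0,
  G = r_v · r_v = u^2 + 36.
Evaluating at (u, v) = (6, pi/4): E = 1, F = 0, G = 72.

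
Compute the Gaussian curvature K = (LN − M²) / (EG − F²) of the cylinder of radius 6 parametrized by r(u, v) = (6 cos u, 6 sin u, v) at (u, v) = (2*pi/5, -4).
K = 0

Coefficients of the first fundamental form: E = 36, F = 0, G = 1.
Coefficients of the second fundamental form: L = -6, M = 0, N = 0.
Assemble K = (LN − M²)/(EG − F²) = 0. At (u, v) = (2*pi/5, -4): K = 0.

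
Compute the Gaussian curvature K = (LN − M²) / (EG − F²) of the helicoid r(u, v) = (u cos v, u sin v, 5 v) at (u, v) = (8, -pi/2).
K = -25/7921

Coefficients of the first fundamental form: E = 1, F = 0, G = u^2 + 25.
Coefficients of the second fundamental form: L = 0, M = -5/sqrt(u^2 + 25), N = 0.
Assemble K = (LN − M²)/(EG − F²) = -25/(u^2 + 25)^2. At (u, v) = (8, -pi/2): K = -25/7921.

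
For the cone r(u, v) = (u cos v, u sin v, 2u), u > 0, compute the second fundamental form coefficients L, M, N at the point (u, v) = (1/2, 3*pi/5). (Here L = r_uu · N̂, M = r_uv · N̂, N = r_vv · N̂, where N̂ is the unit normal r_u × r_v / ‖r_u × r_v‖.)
L = 0;  M = 0;  N = sqrt(5)/5

Compute the unit normal N̂(u, v) = (-2*sqrt(5)*u*cos(v)/(5*Abs(u)), -2*sqrt(5)*u*sin(v)/(5*Abs(u)), sqrt(5)*u/(5*Abs(u))), and the second partials r_uu, r_uv, r_vv. Take dot products:
  L(u, v) = r_uu · N̂ = 0,
  M(u, v) = r_uv · N̂ = 0,
  N(u, v) = r_vv · N̂ = 2*sqrt(5)*u^2/(5*Abs(u)).
Evaluating at (u, v) = (1/2, 3*pi/5):
  L = 0, M = 0, N = sqrt(5)/5.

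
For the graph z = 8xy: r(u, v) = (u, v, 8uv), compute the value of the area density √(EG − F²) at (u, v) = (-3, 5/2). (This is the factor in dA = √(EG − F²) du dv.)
√(EG − F²)|_{(-3, 5/2)} = sqrt(977)

E = 64*v^2 + 1, F = 64*u*v, G = 64*u^2 + 1, so EG − F² = 64*u^2 + 64*v^2 + 1. Taking the positive square root: √(EG − F²) = sqrt(64*u^2 + 64*v^2 + 1). At (u, v) = (-3, 5/2): sqrt(977).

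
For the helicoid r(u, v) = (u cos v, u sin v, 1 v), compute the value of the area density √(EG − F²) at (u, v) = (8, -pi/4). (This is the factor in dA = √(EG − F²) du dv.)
√(EG − F²)|_{(8, -pi/4)} = sqrt(65)

E = 1, F = 0, G = u^2 + 1, so EG − F² = u^2 + 1. Taking the positive square root: √(EG − F²) = sqrt(u^2 + 1). At (u, v) = (8, -pi/4): sqrt(65).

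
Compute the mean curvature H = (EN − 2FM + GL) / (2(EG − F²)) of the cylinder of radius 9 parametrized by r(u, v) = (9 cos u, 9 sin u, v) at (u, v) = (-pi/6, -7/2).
H = -1/18

With E = 81, F = 0, G = 1, L = -9, M = 0, N = 0, assemble
  H = (EN − 2FM + GL) / (2(EG − F²)) = -1/18.
At (u, v) = (-pi/6, -7/2): H = -1/18.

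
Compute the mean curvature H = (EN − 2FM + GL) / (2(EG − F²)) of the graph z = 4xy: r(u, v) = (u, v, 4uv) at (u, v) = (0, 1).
H = 0

With E = 16*v^2 + 1, F = 16*u*v, G = 16*u^2 + 1, L = 0, M = 4/sqrt(16*u^2 + 16*v^2 + 1), N = 0, assemble
  H = (EN − 2FM + GL) / (2(EG − F²)) = -64*u*v/(16*u^2 + 16*v^2 + 1)^(3/2).
At (u, v) = (0, 1): H = 0.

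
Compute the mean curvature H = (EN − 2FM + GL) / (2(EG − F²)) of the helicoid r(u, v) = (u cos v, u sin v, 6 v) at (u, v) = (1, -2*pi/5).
H = 0

With E = 1, F = 0, G = u^2 + 36, L = 0, M = -6/sqrt(u^2 + 36), N = 0, assemble
  H = (EN − 2FM + GL) / (2(EG − F²)) = 0.
At (u, v) = (1, -2*pi/5): H = 0.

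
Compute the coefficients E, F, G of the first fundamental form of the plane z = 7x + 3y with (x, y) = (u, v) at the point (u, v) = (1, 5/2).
E = 50;  F = 21;  G = 10

Partials: r_u = (1, 0, 7), r_v = (0, 1, 3). As functions of (u, v):
  E = r_u · r_u = 50,
  F = r_u · r_v = 21,
  G = r_v · r_v = 10.
Evaluating at (u, v) = (1, 5/2): E = 50, F = 21, G = 10.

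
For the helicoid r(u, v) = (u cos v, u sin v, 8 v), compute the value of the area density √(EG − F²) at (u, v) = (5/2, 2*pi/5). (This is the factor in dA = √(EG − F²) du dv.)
√(EG − F²)|_{(5/2, 2*pi/5)} = sqrt(281)/2

E = 1, F = 0, G = u^2 + 64, so EG − F² = u^2 + 64. Taking the positive square root: √(EG − F²) = sqrt(u^2 + 64). At (u, v) = (5/2, 2*pi/5): sqrt(281)/2.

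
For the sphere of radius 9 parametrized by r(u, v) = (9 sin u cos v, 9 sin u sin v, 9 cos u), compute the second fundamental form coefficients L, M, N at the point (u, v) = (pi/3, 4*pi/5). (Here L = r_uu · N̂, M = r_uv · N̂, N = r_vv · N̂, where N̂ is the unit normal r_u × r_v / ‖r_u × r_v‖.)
L = -9;  M = 0;  N = -27/4

Compute the unit normal N̂(u, v) = (sin(u)^2*cos(v)/Abs(sin(u)), sin(u)^2*sin(v)/Abs(sin(u)), sin(2*u)/(2*Abs(sin(u)))), and the second partials r_uu, r_uv, r_vv. Take dot products:
  L(u, v) = r_uu · N̂ = -9*sin(u)/Abs(sin(u)),
  M(u, v) = r_uv · N̂ = 0,
  N(u, v) = r_vv · N̂ = -9*sin(u)^3/Abs(sin(u)).
Evaluating at (u, v) = (pi/3, 4*pi/5):
  L = -9, M = 0, N = -27/4.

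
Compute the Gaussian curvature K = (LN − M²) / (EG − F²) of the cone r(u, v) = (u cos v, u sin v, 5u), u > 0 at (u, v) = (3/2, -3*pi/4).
K = 0

Coefficients of the first fundamental form: E = 26, F = 0, G = u^2.
Coefficients of the second fundamental form: L = 0, M = 0, N = 5*sqrt(26)*u^2/(26*Abs(u)).
Assemble K = (LN − M²)/(EG − F²) = 0. At (u, v) = (3/2, -3*pi/4): K = 0.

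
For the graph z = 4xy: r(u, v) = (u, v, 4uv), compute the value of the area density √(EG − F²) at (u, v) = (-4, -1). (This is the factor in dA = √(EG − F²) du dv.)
√(EG − F²)|_{(-4, -1)} = sqrt(273)

E = 16*v^2 + 1, F = 16*u*v, G = 16*u^2 + 1, so EG − F² = 16*u^2 + 16*v^2 + 1. Taking the positive square root: √(EG − F²) = sqrt(16*u^2 + 16*v^2 + 1). At (u, v) = (-4, -1): sqrt(273).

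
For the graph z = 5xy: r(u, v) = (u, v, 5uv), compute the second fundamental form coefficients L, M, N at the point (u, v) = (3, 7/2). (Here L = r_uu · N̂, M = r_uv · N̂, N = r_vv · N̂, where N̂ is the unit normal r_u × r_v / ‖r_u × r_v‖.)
L = 0;  M = 10*sqrt(2129)/2129;  N = 0

Compute the unit normal N̂(u, v) = (-5*v/sqrt(25*u^2 + 25*v^2 + 1), -5*u/sqrt(25*u^2 + 25*v^2 + 1), 1/sqrt(25*u^2 + 25*v^2 + 1)), and the second partials r_uu, r_uv, r_vv. Take dot products:
  L(u, v) = r_uu · N̂ = 0,
  M(u, v) = r_uv · N̂ = 5/sqrt(25*u^2 + 25*v^2 + 1),
  N(u, v) = r_vv · N̂ = 0.
Evaluating at (u, v) = (3, 7/2):
  L = 0, M = 10*sqrt(2129)/2129, N = 0.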